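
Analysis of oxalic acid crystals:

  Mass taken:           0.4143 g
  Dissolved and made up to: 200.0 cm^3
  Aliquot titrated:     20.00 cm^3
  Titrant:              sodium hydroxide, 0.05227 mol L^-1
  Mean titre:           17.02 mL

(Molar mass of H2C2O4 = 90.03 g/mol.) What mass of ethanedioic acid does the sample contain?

H2C2O4 + 2 NaOH → Na2C2O4 + 2 H2O
n(NaOH) per titration = 0.01702 × 0.05227 = 8.896 × 10^-4 mol
From the 1:2 ratio, n(H2C2O4) in each aliquot = 1/2 × 8.896 × 10^-4 = 4.448 × 10^-4 mol
n(H2C2O4) in the whole flask = 4.448 × 10^-4 × 200.0/20.00 = 4.448 × 10^-3 mol
mass of H2C2O4 = 4.448 × 10^-3 × 90.03 = 0.4005 g

0.4005 g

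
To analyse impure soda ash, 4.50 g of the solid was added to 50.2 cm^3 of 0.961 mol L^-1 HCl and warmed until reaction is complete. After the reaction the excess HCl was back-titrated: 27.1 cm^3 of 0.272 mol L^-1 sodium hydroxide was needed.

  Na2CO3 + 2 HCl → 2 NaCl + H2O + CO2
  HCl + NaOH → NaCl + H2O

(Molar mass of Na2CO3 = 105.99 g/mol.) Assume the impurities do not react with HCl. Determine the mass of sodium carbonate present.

2.17 g

n(HCl) added = 0.0502 × 0.961 = 0.0482 mol
n(NaOH) used in back-titration = 0.0271 × 0.272 = 7.37 × 10^-3 mol
n(HCl) left over = 7.37 × 10^-3 mol (1:1 ratio)
n(HCl) consumed by analyte = 0.0482 − 7.37 × 10^-3 = 0.0409 mol
From the 1:2 ratio, n(Na2CO3) = 1/2 × 0.0409 = 0.0204 mol
mass of Na2CO3 = 0.0204 × 105.99 = 2.17 g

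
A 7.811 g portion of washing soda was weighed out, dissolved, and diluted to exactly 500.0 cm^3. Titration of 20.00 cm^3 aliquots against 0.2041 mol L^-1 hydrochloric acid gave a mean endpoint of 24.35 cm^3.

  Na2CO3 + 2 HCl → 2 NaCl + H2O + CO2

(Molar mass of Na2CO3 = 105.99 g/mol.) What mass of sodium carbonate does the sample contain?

n(HCl) per titration = 0.02435 × 0.2041 = 4.970 × 10^-3 mol
From the 1:2 ratio, n(Na2CO3) in each aliquot = 1/2 × 4.970 × 10^-3 = 2.485 × 10^-3 mol
n(Na2CO3) in the whole flask = 2.485 × 10^-3 × 500.0/20.00 = 0.06212 mol
mass of Na2CO3 = 0.06212 × 105.99 = 6.584 g

6.584 g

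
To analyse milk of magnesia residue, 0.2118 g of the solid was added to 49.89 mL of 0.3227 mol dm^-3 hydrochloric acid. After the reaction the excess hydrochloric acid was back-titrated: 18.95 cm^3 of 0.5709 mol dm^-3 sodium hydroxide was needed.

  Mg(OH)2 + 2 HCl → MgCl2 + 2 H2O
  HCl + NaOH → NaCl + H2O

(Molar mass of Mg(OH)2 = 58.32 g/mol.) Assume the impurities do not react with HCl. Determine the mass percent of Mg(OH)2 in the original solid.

n(HCl) added = 0.04989 × 0.3227 = 0.01610 mol
n(NaOH) used in back-titration = 0.01895 × 0.5709 = 0.01082 mol
n(HCl) left over = 0.01082 mol (1:1 ratio)
n(HCl) consumed by analyte = 0.01610 − 0.01082 = 5.281 × 10^-3 mol
From the 1:2 ratio, n(Mg(OH)2) = 1/2 × 5.281 × 10^-3 = 2.640 × 10^-3 mol
mass of Mg(OH)2 = 2.640 × 10^-3 × 58.32 = 0.1540 g
% Mg(OH)2 = 0.1540 / 0.2118 × 100 = 72.71 %

72.71 %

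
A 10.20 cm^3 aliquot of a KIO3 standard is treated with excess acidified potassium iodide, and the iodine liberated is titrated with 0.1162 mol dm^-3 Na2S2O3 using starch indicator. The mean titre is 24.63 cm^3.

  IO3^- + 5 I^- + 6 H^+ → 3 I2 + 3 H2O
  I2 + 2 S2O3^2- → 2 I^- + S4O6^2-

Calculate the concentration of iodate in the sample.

n(S2O3^2-) = 0.02463 × 0.1162 = 2.862 × 10^-3 mol
n(I2) = n(S2O3^2-)/2 = 1.431 × 10^-3 mol
From the 1:3 ratio, n(IO3^-) in the aliquot = 1/3 × 1.431 × 10^-3 = 4.770 × 10^-4 mol
[IO3^-] = 4.770 × 10^-4 / 0.01020 = 0.04676 mol/L

0.04676 mol/L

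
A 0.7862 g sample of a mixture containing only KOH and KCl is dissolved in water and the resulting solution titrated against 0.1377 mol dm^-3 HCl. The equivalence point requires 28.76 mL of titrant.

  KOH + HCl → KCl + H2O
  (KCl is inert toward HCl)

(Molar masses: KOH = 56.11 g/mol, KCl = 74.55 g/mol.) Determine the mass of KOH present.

n(HCl) = 0.02876 × 0.1377 = 3.960 × 10^-3 mol
Let x = n(KOH), y = n(KCl).
Titrant: 1x = 3.960 × 10^-3;  mass: 56.11x + 74.55y = 0.7862
Solving, x = 3.960 × 10^-3 mol, y = 7.565 × 10^-3 mol
mass of KOH = 3.960 × 10^-3 × 56.11 = 0.2222 g

0.2222 g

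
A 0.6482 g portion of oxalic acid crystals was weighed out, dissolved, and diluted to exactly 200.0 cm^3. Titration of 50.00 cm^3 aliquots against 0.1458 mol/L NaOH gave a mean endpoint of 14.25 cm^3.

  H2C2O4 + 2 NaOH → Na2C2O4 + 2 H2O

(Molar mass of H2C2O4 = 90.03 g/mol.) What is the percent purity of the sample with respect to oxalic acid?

57.71 %

n(NaOH) per titration = 0.01425 × 0.1458 = 2.078 × 10^-3 mol
From the 1:2 ratio, n(H2C2O4) in each aliquot = 1/2 × 2.078 × 10^-3 = 1.039 × 10^-3 mol
n(H2C2O4) in the whole flask = 1.039 × 10^-3 × 200.0/50.00 = 4.155 × 10^-3 mol
mass of H2C2O4 = 4.155 × 10^-3 × 90.03 = 0.3741 g
% H2C2O4 = 0.3741 / 0.6482 × 100 = 57.71 %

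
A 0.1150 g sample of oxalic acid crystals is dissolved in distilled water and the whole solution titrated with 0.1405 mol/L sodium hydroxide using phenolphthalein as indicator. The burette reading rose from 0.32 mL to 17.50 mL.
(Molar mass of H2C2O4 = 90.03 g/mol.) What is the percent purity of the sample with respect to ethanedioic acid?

94.48 %

H2C2O4 + 2 NaOH → Na2C2O4 + 2 H2O
n(NaOH) = 0.01718 L × 0.1405 mol/L = 2.414 × 10^-3 mol
From the 1:2 ratio, n(H2C2O4) = 1/2 × 2.414 × 10^-3 = 1.207 × 10^-3 mol
mass of H2C2O4 = 1.207 × 10^-3 × 90.03 g/mol = 0.1087 g
% H2C2O4 = 0.1087 / 0.1150 × 100 = 94.48 %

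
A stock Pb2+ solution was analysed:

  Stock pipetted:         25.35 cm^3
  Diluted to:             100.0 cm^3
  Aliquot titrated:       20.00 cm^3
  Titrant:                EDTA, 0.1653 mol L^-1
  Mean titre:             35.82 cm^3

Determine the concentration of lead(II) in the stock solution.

1.168 mol/L

Pb^2+ + EDTA^4- → [Pb(EDTA)]^2-
n(EDTA) = 0.03582 × 0.1653 = 5.921 × 10^-3 mol
n(Pb2+) in the aliquot = 5.921 × 10^-3 mol (1:1 ratio)
[Pb2+]_dilute = 5.921 × 10^-3 / 0.02000 = 0.2961 mol/L
Dilution factor = 100.0 / 25.35 = 3.945
[Pb2+]_stock = 0.2961 × 3.945 = 1.168 mol/L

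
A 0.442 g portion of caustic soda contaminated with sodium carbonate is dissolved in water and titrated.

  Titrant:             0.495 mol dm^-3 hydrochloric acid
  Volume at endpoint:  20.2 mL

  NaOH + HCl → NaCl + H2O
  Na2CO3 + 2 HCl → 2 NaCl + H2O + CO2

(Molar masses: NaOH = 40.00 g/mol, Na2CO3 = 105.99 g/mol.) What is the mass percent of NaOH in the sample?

61.2 %

n(HCl) = 0.0202 × 0.495 = 10.00 × 10^-3 mol
Let x = n(NaOH), y = n(Na2CO3).
Titrant: 1x + 2y = 10.00 × 10^-3;  mass: 40.00x + 105.99y = 0.442
Solving, x = 6.76 × 10^-3 mol, y = 1.62 × 10^-3 mol
mass of NaOH = 6.76 × 10^-3 × 40.00 = 0.271 g
% NaOH = 0.271 / 0.442 × 100 = 61.2 %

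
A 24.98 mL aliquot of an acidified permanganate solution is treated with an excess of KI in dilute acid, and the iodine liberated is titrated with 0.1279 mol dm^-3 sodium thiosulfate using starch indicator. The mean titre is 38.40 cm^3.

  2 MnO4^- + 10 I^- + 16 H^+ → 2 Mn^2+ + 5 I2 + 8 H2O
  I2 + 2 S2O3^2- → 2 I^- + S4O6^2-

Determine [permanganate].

0.03932 mol/L

n(S2O3^2-) = 0.03840 × 0.1279 = 4.911 × 10^-3 mol
n(I2) = n(S2O3^2-)/2 = 2.456 × 10^-3 mol
From the 2:5 ratio, n(MnO4^-) in the aliquot = 2/5 × 2.456 × 10^-3 = 9.823 × 10^-4 mol
[MnO4^-] = 9.823 × 10^-4 / 0.02498 = 0.03932 mol/L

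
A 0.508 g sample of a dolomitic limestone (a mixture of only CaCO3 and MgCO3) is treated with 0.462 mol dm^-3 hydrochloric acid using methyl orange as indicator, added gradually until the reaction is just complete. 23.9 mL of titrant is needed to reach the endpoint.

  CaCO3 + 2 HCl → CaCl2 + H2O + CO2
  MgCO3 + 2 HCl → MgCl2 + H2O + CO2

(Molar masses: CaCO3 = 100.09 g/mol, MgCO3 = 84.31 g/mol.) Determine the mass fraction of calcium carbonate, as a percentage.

53.1 %

n(HCl) = 0.0239 × 0.462 = 0.0110 mol
Let x = n(CaCO3), y = n(MgCO3).
Titrant: 2x + 2y = 0.0110;  mass: 100.09x + 84.31y = 0.508
Solving, x = 2.70 × 10^-3 mol, y = 2.83 × 10^-3 mol
mass of CaCO3 = 2.70 × 10^-3 × 100.09 = 0.270 g
% CaCO3 = 0.270 / 0.508 × 100 = 53.1 %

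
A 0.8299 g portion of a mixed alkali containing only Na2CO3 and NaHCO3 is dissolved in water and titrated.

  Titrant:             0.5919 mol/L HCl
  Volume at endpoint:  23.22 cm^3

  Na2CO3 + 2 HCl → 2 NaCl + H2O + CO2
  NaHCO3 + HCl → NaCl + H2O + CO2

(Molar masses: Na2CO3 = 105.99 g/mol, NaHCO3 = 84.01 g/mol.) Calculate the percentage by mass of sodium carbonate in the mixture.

66.86 %

n(HCl) = 0.02322 × 0.5919 = 0.01374 mol
Let x = n(Na2CO3), y = n(NaHCO3).
Titrant: 2x + 1y = 0.01374;  mass: 105.99x + 84.01y = 0.8299
Solving, x = 5.235 × 10^-3 mol, y = 3.274 × 10^-3 mol
mass of Na2CO3 = 5.235 × 10^-3 × 105.99 = 0.5549 g
% Na2CO3 = 0.5549 / 0.8299 × 100 = 66.86 %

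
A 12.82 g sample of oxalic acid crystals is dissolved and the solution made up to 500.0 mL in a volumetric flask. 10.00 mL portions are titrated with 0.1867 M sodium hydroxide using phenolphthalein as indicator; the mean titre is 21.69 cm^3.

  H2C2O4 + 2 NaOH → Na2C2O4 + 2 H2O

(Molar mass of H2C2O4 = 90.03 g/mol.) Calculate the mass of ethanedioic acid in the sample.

n(NaOH) per titration = 0.02169 × 0.1867 = 4.050 × 10^-3 mol
From the 1:2 ratio, n(H2C2O4) in each aliquot = 1/2 × 4.050 × 10^-3 = 2.025 × 10^-3 mol
n(H2C2O4) in the whole flask = 2.025 × 10^-3 × 500.0/10.00 = 0.1012 mol
mass of H2C2O4 = 0.1012 × 90.03 = 9.114 g

9.114 g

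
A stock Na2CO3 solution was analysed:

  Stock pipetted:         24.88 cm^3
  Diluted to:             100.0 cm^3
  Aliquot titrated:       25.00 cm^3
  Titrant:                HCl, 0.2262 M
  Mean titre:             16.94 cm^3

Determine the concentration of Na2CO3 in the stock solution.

Na2CO3 + 2 HCl → 2 NaCl + H2O + CO2
n(HCl) = 0.01694 × 0.2262 = 3.832 × 10^-3 mol
From the 1:2 ratio, n(Na2CO3) in the aliquot = 1/2 × 3.832 × 10^-3 = 1.916 × 10^-3 mol
[Na2CO3]_dilute = 1.916 × 10^-3 / 0.02500 = 0.07664 mol/L
Dilution factor = 100.0 / 24.88 = 4.019
[Na2CO3]_stock = 0.07664 × 4.019 = 0.3080 mol/L

0.3080 M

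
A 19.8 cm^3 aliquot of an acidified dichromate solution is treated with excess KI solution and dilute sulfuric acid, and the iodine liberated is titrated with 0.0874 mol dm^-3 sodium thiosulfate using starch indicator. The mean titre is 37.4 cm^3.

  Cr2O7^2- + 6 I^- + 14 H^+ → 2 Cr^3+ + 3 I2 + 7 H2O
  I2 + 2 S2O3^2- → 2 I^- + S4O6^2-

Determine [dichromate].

0.0275 mol/L

n(S2O3^2-) = 0.0374 × 0.0874 = 3.27 × 10^-3 mol
n(I2) = n(S2O3^2-)/2 = 1.63 × 10^-3 mol
From the 1:3 ratio, n(Cr2O7^2-) in the aliquot = 1/3 × 1.63 × 10^-3 = 5.45 × 10^-4 mol
[Cr2O7^2-] = 5.45 × 10^-4 / 0.0198 = 0.0275 mol/L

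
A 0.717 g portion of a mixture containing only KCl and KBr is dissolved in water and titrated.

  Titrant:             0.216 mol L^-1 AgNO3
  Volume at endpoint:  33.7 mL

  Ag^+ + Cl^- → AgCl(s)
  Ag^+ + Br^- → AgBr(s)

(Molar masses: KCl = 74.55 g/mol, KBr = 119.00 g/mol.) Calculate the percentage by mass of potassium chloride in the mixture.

34.9 %

n(AgNO3) = 0.0337 × 0.216 = 7.28 × 10^-3 mol
Let x = n(KCl), y = n(KBr).
Titrant: 1x + 1y = 7.28 × 10^-3;  mass: 74.55x + 119.00y = 0.717
Solving, x = 3.36 × 10^-3 mol, y = 3.92 × 10^-3 mol
mass of KCl = 3.36 × 10^-3 × 74.55 = 0.250 g
% KCl = 0.250 / 0.717 × 100 = 34.9 %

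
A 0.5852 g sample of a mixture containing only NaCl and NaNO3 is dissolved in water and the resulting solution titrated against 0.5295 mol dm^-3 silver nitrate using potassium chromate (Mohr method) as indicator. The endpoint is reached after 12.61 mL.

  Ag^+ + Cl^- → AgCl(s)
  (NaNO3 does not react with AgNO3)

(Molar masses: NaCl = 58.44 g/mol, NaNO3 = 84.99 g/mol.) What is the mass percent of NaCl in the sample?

n(AgNO3) = 0.01261 × 0.5295 = 6.677 × 10^-3 mol
Let x = n(NaCl), y = n(NaNO3).
Titrant: 1x = 6.677 × 10^-3;  mass: 58.44x + 84.99y = 0.5852
Solving, x = 6.677 × 10^-3 mol, y = 2.294 × 10^-3 mol
mass of NaCl = 6.677 × 10^-3 × 58.44 = 0.3902 g
% NaCl = 0.3902 / 0.5852 × 100 = 66.68 %

66.68 %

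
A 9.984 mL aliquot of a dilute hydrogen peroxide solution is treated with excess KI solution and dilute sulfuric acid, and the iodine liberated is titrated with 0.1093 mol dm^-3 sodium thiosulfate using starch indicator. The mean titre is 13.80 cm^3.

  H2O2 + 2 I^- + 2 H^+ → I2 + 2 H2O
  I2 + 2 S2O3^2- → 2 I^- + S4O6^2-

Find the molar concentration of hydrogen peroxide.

0.07554 mol/L

n(S2O3^2-) = 0.01380 × 0.1093 = 1.508 × 10^-3 mol
n(I2) = n(S2O3^2-)/2 = 7.542 × 10^-4 mol
n(H2O2) in the aliquot = 7.542 × 10^-4 mol (1:1 ratio)
[H2O2] = 7.542 × 10^-4 / 0.009984 = 0.07554 mol/L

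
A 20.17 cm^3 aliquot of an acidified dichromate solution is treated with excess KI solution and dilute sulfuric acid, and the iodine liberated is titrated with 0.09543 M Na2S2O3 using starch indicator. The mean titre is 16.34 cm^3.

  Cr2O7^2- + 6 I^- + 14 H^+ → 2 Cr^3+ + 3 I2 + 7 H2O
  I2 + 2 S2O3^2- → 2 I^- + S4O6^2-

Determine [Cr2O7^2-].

0.01288 M

n(S2O3^2-) = 0.01634 × 0.09543 = 1.559 × 10^-3 mol
n(I2) = n(S2O3^2-)/2 = 7.797 × 10^-4 mol
From the 1:3 ratio, n(Cr2O7^2-) in the aliquot = 1/3 × 7.797 × 10^-4 = 2.599 × 10^-4 mol
[Cr2O7^2-] = 2.599 × 10^-4 / 0.02017 = 0.01288 mol/L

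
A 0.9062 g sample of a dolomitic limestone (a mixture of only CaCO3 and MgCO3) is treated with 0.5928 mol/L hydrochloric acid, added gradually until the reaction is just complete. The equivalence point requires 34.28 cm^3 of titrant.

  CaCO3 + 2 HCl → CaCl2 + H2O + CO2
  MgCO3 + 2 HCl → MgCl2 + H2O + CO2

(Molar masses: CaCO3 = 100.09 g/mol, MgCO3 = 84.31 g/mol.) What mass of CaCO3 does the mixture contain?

n(HCl) = 0.03428 × 0.5928 = 0.02032 mol
Let x = n(CaCO3), y = n(MgCO3).
Titrant: 2x + 2y = 0.02032;  mass: 100.09x + 84.31y = 0.9062
Solving, x = 3.141 × 10^-3 mol, y = 7.020 × 10^-3 mol
mass of CaCO3 = 3.141 × 10^-3 × 100.09 = 0.3144 g

0.3144 g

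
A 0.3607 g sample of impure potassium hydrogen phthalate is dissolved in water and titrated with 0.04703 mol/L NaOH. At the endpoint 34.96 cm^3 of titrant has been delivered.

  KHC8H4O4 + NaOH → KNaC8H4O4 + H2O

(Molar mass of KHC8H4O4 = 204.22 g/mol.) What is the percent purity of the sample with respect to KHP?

93.09 %

n(NaOH) = 0.03496 L × 0.04703 mol/L = 1.644 × 10^-3 mol
n(KHC8H4O4) = 1.644 × 10^-3 mol (1:1 ratio)
mass of KHC8H4O4 = 1.644 × 10^-3 × 204.22 g/mol = 0.3358 g
% KHC8H4O4 = 0.3358 / 0.3607 × 100 = 93.09 %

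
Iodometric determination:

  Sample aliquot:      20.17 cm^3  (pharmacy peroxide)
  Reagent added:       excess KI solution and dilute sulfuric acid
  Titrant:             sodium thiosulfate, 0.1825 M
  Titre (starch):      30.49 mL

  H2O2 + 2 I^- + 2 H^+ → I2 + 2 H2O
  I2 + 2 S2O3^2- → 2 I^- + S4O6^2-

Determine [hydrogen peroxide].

n(S2O3^2-) = 0.03049 × 0.1825 = 5.564 × 10^-3 mol
n(I2) = n(S2O3^2-)/2 = 2.782 × 10^-3 mol
n(H2O2) in the aliquot = 2.782 × 10^-3 mol (1:1 ratio)
[H2O2] = 2.782 × 10^-3 / 0.02017 = 0.1379 mol/L

0.1379 M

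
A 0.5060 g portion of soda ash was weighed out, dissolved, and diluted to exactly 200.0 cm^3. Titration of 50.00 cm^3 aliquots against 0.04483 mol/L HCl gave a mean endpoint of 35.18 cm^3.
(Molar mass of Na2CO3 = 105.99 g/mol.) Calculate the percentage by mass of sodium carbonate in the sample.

66.07 %

Na2CO3 + 2 HCl → 2 NaCl + H2O + CO2
n(HCl) per titration = 0.03518 × 0.04483 = 1.577 × 10^-3 mol
From the 1:2 ratio, n(Na2CO3) in each aliquot = 1/2 × 1.577 × 10^-3 = 7.886 × 10^-4 mol
n(Na2CO3) in the whole flask = 7.886 × 10^-4 × 200.0/50.00 = 3.154 × 10^-3 mol
mass of Na2CO3 = 3.154 × 10^-3 × 105.99 = 0.3343 g
% Na2CO3 = 0.3343 / 0.5060 × 100 = 66.07 %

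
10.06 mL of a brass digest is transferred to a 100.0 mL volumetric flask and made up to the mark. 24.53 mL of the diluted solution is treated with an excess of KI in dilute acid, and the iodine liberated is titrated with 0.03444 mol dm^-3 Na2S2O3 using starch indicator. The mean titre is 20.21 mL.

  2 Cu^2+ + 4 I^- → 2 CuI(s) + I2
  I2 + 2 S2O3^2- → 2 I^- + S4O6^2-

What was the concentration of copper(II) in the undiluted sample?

0.2821 mol/L

n(S2O3^2-) = 0.02021 × 0.03444 = 6.960 × 10^-4 mol
n(I2) = n(S2O3^2-)/2 = 3.480 × 10^-4 mol
From the 2:1 ratio, n(Cu2+) in the aliquot = 2/1 × 3.480 × 10^-4 = 6.960 × 10^-4 mol
[Cu2+]_dilute = 6.960 × 10^-4 / 0.02453 = 0.02837 mol/L
[Cu2+]_original = 0.02837 × 100.0/10.06 = 0.2821 mol/L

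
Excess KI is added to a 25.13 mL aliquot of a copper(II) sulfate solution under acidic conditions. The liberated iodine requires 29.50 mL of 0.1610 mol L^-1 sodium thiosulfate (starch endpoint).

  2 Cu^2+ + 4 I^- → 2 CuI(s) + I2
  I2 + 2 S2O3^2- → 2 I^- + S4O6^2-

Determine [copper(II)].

n(S2O3^2-) = 0.02950 × 0.1610 = 4.750 × 10^-3 mol
n(I2) = n(S2O3^2-)/2 = 2.375 × 10^-3 mol
From the 2:1 ratio, n(Cu2+) in the aliquot = 2/1 × 2.375 × 10^-3 = 4.750 × 10^-3 mol
[Cu2+] = 4.750 × 10^-3 / 0.02513 = 0.1890 mol/L

0.1890 mol/L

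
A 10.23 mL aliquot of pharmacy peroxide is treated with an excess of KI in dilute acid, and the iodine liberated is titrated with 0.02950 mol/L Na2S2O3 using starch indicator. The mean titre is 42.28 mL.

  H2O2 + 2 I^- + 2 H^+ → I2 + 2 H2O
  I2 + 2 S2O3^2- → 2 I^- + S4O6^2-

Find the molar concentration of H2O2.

n(S2O3^2-) = 0.04228 × 0.02950 = 1.247 × 10^-3 mol
n(I2) = n(S2O3^2-)/2 = 6.236 × 10^-4 mol
n(H2O2) in the aliquot = 6.236 × 10^-4 mol (1:1 ratio)
[H2O2] = 6.236 × 10^-4 / 0.01023 = 0.06096 mol/L

0.06096 mol/L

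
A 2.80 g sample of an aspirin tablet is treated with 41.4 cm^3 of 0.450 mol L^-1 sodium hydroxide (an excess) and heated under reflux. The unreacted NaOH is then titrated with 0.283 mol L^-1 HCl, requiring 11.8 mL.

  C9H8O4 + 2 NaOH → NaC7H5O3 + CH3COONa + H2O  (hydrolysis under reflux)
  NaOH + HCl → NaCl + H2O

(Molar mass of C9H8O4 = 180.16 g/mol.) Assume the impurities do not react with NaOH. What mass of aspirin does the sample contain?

1.38 g

n(NaOH) added = 0.0414 × 0.450 = 0.0186 mol
n(HCl) used in back-titration = 0.0118 × 0.283 = 3.34 × 10^-3 mol
n(NaOH) left over = 3.34 × 10^-3 mol (1:1 ratio)
n(NaOH) consumed by analyte = 0.0186 − 3.34 × 10^-3 = 0.0153 mol
From the 1:2 ratio, n(C9H8O4) = 1/2 × 0.0153 = 7.65 × 10^-3 mol
mass of C9H8O4 = 7.65 × 10^-3 × 180.16 = 1.38 g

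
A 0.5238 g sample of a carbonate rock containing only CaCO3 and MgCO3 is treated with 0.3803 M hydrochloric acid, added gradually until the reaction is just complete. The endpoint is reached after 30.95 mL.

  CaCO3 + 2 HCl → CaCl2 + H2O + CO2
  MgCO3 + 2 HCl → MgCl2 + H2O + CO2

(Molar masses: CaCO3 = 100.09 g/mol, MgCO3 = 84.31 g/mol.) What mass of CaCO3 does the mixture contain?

0.1752 g

n(HCl) = 0.03095 × 0.3803 = 0.01177 mol
Let x = n(CaCO3), y = n(MgCO3).
Titrant: 2x + 2y = 0.01177;  mass: 100.09x + 84.31y = 0.5238
Solving, x = 1.751 × 10^-3 mol, y = 4.135 × 10^-3 mol
mass of CaCO3 = 1.751 × 10^-3 × 100.09 = 0.1752 g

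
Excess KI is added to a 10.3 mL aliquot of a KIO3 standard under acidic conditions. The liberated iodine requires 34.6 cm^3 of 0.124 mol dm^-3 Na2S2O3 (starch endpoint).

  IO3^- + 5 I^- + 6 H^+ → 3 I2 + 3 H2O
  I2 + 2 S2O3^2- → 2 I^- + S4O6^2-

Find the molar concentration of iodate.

0.0694 mol/L

n(S2O3^2-) = 0.0346 × 0.124 = 4.29 × 10^-3 mol
n(I2) = n(S2O3^2-)/2 = 2.15 × 10^-3 mol
From the 1:3 ratio, n(IO3^-) in the aliquot = 1/3 × 2.15 × 10^-3 = 7.15 × 10^-4 mol
[IO3^-] = 7.15 × 10^-4 / 0.0103 = 0.0694 mol/L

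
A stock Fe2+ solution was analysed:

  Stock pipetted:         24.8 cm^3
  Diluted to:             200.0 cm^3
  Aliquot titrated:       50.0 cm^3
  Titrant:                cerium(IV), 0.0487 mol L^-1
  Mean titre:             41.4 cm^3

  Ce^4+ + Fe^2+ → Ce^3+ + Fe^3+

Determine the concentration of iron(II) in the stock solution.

n(Ce4+) = 0.0414 × 0.0487 = 2.02 × 10^-3 mol
n(Fe2+) in the aliquot = 2.02 × 10^-3 mol (1:1 ratio)
[Fe2+]_dilute = 2.02 × 10^-3 / 0.0500 = 0.0403 mol/L
Dilution factor = 200.0 / 24.8 = 8.065
[Fe2+]_stock = 0.0403 × 8.065 = 0.325 mol/L

0.325 mol/L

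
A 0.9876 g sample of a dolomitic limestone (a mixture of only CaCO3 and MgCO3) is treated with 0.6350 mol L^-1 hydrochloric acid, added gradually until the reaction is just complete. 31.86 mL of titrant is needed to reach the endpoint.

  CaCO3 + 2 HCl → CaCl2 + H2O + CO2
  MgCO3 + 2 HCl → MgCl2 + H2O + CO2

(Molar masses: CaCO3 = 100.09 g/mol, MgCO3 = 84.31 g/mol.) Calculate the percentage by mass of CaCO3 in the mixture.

86.55 %

n(HCl) = 0.03186 × 0.6350 = 0.02023 mol
Let x = n(CaCO3), y = n(MgCO3).
Titrant: 2x + 2y = 0.02023;  mass: 100.09x + 84.31y = 0.9876
Solving, x = 8.540 × 10^-3 mol, y = 1.576 × 10^-3 mol
mass of CaCO3 = 8.540 × 10^-3 × 100.09 = 0.8547 g
% CaCO3 = 0.8547 / 0.9876 × 100 = 86.55 %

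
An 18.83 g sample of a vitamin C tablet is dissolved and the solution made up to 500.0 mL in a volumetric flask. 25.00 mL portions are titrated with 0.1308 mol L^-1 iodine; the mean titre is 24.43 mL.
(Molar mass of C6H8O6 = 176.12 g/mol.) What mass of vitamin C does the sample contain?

11.26 g

C6H8O6 + I2 → C6H6O6 + 2 HI
n(I2) per titration = 0.02443 × 0.1308 = 3.195 × 10^-3 mol
n(C6H8O6) in each aliquot = 3.195 × 10^-3 mol (1:1 ratio)
n(C6H8O6) in the whole flask = 3.195 × 10^-3 × 500.0/25.00 = 0.06391 mol
mass of C6H8O6 = 0.06391 × 176.12 = 11.26 g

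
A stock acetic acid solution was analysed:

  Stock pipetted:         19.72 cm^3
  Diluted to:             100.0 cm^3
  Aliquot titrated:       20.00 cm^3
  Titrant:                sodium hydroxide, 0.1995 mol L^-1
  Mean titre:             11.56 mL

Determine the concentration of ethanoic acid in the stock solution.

0.5847 mol/L

CH3COOH + NaOH → CH3COONa + H2O
n(NaOH) = 0.01156 × 0.1995 = 2.306 × 10^-3 mol
n(CH3COOH) in the aliquot = 2.306 × 10^-3 mol (1:1 ratio)
[CH3COOH]_dilute = 2.306 × 10^-3 / 0.02000 = 0.1153 mol/L
Dilution factor = 100.0 / 19.72 = 5.071
[CH3COOH]_stock = 0.1153 × 5.071 = 0.5847 mol/L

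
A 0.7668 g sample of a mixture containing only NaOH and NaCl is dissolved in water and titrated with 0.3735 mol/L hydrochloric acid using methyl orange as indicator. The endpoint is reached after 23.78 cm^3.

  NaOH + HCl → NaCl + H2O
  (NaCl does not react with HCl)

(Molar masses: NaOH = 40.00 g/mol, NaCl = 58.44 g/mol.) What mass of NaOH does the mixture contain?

0.3553 g

n(HCl) = 0.02378 × 0.3735 = 8.882 × 10^-3 mol
Let x = n(NaOH), y = n(NaCl).
Titrant: 1x = 8.882 × 10^-3;  mass: 40.00x + 58.44y = 0.7668
Solving, x = 8.882 × 10^-3 mol, y = 7.042 × 10^-3 mol
mass of NaOH = 8.882 × 10^-3 × 40.00 = 0.3553 g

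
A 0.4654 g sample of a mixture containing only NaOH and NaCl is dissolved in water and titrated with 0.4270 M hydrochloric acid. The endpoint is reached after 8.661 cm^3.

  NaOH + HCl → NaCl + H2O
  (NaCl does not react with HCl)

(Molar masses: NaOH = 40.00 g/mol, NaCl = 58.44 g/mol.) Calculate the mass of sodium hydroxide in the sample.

0.1479 g

n(HCl) = 0.008661 × 0.4270 = 3.698 × 10^-3 mol
Let x = n(NaOH), y = n(NaCl).
Titrant: 1x = 3.698 × 10^-3;  mass: 40.00x + 58.44y = 0.4654
Solving, x = 3.698 × 10^-3 mol, y = 5.432 × 10^-3 mol
mass of NaOH = 3.698 × 10^-3 × 40.00 = 0.1479 g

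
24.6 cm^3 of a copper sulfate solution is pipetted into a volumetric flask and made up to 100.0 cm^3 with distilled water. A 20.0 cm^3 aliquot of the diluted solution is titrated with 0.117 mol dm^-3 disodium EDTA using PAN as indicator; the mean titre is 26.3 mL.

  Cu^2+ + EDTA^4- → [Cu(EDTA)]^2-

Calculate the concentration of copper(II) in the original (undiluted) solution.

0.625 mol/L

n(EDTA) = 0.0263 × 0.117 = 3.08 × 10^-3 mol
n(Cu2+) in the aliquot = 3.08 × 10^-3 mol (1:1 ratio)
[Cu2+]_dilute = 3.08 × 10^-3 / 0.0200 = 0.154 mol/L
Dilution factor = 100.0 / 24.6 = 4.065
[Cu2+]_stock = 0.154 × 4.065 = 0.625 mol/L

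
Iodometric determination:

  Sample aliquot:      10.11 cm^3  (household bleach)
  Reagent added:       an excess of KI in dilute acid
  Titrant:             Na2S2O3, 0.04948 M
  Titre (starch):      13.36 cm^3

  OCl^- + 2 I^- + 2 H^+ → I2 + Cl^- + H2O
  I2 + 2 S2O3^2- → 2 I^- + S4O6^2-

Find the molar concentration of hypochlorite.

n(S2O3^2-) = 0.01336 × 0.04948 = 6.611 × 10^-4 mol
n(I2) = n(S2O3^2-)/2 = 3.305 × 10^-4 mol
n(OCl^-) in the aliquot = 3.305 × 10^-4 mol (1:1 ratio)
[OCl^-] = 3.305 × 10^-4 / 0.01011 = 0.03269 mol/L

0.03269 M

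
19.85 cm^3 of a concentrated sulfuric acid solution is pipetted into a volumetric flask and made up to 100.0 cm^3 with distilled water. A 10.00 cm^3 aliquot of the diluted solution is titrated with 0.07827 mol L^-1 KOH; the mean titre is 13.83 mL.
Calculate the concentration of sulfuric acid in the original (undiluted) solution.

H2SO4 + 2 KOH → K2SO4 + 2 H2O
n(KOH) = 0.01383 × 0.07827 = 1.082 × 10^-3 mol
From the 1:2 ratio, n(H2SO4) in the aliquot = 1/2 × 1.082 × 10^-3 = 5.412 × 10^-4 mol
[H2SO4]_dilute = 5.412 × 10^-4 / 0.01000 = 0.05412 mol/L
Dilution factor = 100.0 / 19.85 = 5.038
[H2SO4]_stock = 0.05412 × 5.038 = 0.2727 mol/L

0.2727 mol/L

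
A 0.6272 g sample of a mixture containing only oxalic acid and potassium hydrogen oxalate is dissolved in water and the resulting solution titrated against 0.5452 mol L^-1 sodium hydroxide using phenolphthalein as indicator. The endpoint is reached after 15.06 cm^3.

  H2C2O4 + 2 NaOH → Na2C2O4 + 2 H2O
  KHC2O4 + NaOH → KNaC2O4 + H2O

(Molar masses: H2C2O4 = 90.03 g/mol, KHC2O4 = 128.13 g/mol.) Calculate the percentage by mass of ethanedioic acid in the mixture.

36.69 %

n(NaOH) = 0.01506 × 0.5452 = 8.211 × 10^-3 mol
Let x = n(H2C2O4), y = n(KHC2O4).
Titrant: 2x + 1y = 8.211 × 10^-3;  mass: 90.03x + 128.13y = 0.6272
Solving, x = 2.556 × 10^-3 mol, y = 3.099 × 10^-3 mol
mass of H2C2O4 = 2.556 × 10^-3 × 90.03 = 0.2301 g
% H2C2O4 = 0.2301 / 0.6272 × 100 = 36.69 %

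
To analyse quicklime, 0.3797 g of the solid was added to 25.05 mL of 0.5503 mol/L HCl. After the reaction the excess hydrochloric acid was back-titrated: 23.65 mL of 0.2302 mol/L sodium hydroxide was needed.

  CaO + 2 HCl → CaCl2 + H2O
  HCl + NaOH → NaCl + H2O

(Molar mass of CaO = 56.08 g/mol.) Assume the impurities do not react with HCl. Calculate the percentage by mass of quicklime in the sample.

n(HCl) added = 0.02505 × 0.5503 = 0.01379 mol
n(NaOH) used in back-titration = 0.02365 × 0.2302 = 5.444 × 10^-3 mol
n(HCl) left over = 5.444 × 10^-3 mol (1:1 ratio)
n(HCl) consumed by analyte = 0.01379 − 5.444 × 10^-3 = 8.341 × 10^-3 mol
From the 1:2 ratio, n(CaO) = 1/2 × 8.341 × 10^-3 = 4.170 × 10^-3 mol
mass of CaO = 4.170 × 10^-3 × 56.08 = 0.2339 g
% CaO = 0.2339 / 0.3797 × 100 = 61.59 %

61.59 %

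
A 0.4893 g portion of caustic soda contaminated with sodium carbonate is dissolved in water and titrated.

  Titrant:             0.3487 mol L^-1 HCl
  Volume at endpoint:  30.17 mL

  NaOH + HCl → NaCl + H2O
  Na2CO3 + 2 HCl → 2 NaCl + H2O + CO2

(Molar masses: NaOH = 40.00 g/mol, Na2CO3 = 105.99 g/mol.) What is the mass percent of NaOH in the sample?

n(HCl) = 0.03017 × 0.3487 = 0.01052 mol
Let x = n(NaOH), y = n(Na2CO3).
Titrant: 1x + 2y = 0.01052;  mass: 40.00x + 105.99y = 0.4893
Solving, x = 5.250 × 10^-3 mol, y = 2.635 × 10^-3 mol
mass of NaOH = 5.250 × 10^-3 × 40.00 = 0.2100 g
% NaOH = 0.2100 / 0.4893 × 100 = 42.92 %

42.92 %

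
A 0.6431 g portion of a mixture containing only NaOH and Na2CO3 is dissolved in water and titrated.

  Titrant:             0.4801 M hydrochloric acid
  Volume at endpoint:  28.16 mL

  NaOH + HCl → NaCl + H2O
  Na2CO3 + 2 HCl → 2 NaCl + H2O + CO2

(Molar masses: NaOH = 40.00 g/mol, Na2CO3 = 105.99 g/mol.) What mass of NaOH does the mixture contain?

n(HCl) = 0.02816 × 0.4801 = 0.01352 mol
Let x = n(NaOH), y = n(Na2CO3).
Titrant: 1x + 2y = 0.01352;  mass: 40.00x + 105.99y = 0.6431
Solving, x = 5.646 × 10^-3 mol, y = 3.937 × 10^-3 mol
mass of NaOH = 5.646 × 10^-3 × 40.00 = 0.2258 g

0.2258 g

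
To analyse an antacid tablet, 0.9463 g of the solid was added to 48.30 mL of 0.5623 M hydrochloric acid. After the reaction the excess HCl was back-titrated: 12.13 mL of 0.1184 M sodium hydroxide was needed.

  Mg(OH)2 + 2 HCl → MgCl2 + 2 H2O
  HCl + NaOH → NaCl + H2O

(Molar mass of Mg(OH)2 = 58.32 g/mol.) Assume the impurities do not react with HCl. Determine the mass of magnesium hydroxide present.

0.7501 g

n(HCl) added = 0.04830 × 0.5623 = 0.02716 mol
n(NaOH) used in back-titration = 0.01213 × 0.1184 = 1.436 × 10^-3 mol
n(HCl) left over = 1.436 × 10^-3 mol (1:1 ratio)
n(HCl) consumed by analyte = 0.02716 − 1.436 × 10^-3 = 0.02572 mol
From the 1:2 ratio, n(Mg(OH)2) = 1/2 × 0.02572 = 0.01286 mol
mass of Mg(OH)2 = 0.01286 × 58.32 = 0.7501 g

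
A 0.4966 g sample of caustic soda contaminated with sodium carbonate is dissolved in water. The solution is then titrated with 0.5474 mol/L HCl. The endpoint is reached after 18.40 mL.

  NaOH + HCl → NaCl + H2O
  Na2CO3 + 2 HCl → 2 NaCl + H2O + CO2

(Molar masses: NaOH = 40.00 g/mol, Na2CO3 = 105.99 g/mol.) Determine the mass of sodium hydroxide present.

0.1144 g

n(HCl) = 0.01840 × 0.5474 = 0.01007 mol
Let x = n(NaOH), y = n(Na2CO3).
Titrant: 1x + 2y = 0.01007;  mass: 40.00x + 105.99y = 0.4966
Solving, x = 2.861 × 10^-3 mol, y = 3.606 × 10^-3 mol
mass of NaOH = 2.861 × 10^-3 × 40.00 = 0.1144 g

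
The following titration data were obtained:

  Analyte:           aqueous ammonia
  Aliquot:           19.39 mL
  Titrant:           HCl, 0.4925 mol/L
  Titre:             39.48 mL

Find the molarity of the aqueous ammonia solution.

1.003 mol/L

NH3 + HCl → NH4Cl
n(HCl) = 0.03948 L × 0.4925 mol/L = 0.01944 mol
n(NH3) = 0.01944 mol (1:1 mole ratio)
[NH3] = 0.01944 mol / 0.01939 L = 1.003 mol/L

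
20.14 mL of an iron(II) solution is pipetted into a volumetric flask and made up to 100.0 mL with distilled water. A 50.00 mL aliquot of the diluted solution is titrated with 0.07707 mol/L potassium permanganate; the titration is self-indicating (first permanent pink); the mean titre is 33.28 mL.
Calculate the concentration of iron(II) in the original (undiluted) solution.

MnO4^- + 5 Fe^2+ + 8 H^+ → Mn^2+ + 5 Fe^3+ + 4 H2O
n(KMnO4) = 0.03328 × 0.07707 = 2.565 × 10^-3 mol
From the 5:1 ratio, n(Fe2+) in the aliquot = 5/1 × 2.565 × 10^-3 = 0.01282 mol
[Fe2+]_dilute = 0.01282 / 0.05000 = 0.2565 mol/L
Dilution factor = 100.0 / 20.14 = 4.965
[Fe2+]_stock = 0.2565 × 4.965 = 1.274 mol/L

1.274 mol/L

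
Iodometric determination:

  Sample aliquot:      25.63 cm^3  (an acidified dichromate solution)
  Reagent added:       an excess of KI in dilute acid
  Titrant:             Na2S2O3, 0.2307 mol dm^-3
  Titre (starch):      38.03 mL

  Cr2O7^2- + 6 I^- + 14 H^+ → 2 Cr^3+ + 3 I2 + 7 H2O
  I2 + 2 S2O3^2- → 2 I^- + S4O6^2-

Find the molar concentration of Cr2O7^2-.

0.05705 mol/L

n(S2O3^2-) = 0.03803 × 0.2307 = 8.774 × 10^-3 mol
n(I2) = n(S2O3^2-)/2 = 4.387 × 10^-3 mol
From the 1:3 ratio, n(Cr2O7^2-) in the aliquot = 1/3 × 4.387 × 10^-3 = 1.462 × 10^-3 mol
[Cr2O7^2-] = 1.462 × 10^-3 / 0.02563 = 0.05705 mol/L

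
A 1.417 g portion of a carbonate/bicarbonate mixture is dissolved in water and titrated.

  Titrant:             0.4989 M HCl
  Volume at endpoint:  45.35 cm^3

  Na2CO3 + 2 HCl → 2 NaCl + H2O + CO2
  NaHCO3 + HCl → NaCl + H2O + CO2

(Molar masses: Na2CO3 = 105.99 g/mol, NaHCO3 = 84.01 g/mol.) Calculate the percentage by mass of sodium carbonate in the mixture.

58.33 %

n(HCl) = 0.04535 × 0.4989 = 0.02263 mol
Let x = n(Na2CO3), y = n(NaHCO3).
Titrant: 2x + 1y = 0.02263;  mass: 105.99x + 84.01y = 1.417
Solving, x = 7.798 × 10^-3 mol, y = 7.028 × 10^-3 mol
mass of Na2CO3 = 7.798 × 10^-3 × 105.99 = 0.8266 g
% Na2CO3 = 0.8266 / 1.417 × 100 = 58.33 %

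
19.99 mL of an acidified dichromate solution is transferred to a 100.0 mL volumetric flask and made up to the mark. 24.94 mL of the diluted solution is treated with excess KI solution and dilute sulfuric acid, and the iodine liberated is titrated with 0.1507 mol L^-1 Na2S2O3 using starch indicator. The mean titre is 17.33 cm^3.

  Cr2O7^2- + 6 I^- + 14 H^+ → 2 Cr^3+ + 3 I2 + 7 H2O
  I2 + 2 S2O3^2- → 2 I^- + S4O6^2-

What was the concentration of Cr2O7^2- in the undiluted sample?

0.08731 mol/L

n(S2O3^2-) = 0.01733 × 0.1507 = 2.612 × 10^-3 mol
n(I2) = n(S2O3^2-)/2 = 1.306 × 10^-3 mol
From the 1:3 ratio, n(Cr2O7^2-) in the aliquot = 1/3 × 1.306 × 10^-3 = 4.353 × 10^-4 mol
[Cr2O7^2-]_dilute = 4.353 × 10^-4 / 0.02494 = 0.01745 mol/L
[Cr2O7^2-]_original = 0.01745 × 100.0/19.99 = 0.08731 mol/L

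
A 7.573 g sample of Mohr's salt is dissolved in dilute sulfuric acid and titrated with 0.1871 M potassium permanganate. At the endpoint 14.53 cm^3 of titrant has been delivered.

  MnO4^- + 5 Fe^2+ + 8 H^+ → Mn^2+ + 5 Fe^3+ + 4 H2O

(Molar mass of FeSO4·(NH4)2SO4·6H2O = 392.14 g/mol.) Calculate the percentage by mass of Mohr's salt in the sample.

70.39 %

n(KMnO4) = 0.01453 L × 0.1871 mol/L = 2.719 × 10^-3 mol
From the 5:1 ratio, n(FeSO4·(NH4)2SO4·6H2O) = 5/1 × 2.719 × 10^-3 = 0.01359 mol
mass of FeSO4·(NH4)2SO4·6H2O = 0.01359 × 392.14 g/mol = 5.330 g
% FeSO4·(NH4)2SO4·6H2O = 5.330 / 7.573 × 100 = 70.39 %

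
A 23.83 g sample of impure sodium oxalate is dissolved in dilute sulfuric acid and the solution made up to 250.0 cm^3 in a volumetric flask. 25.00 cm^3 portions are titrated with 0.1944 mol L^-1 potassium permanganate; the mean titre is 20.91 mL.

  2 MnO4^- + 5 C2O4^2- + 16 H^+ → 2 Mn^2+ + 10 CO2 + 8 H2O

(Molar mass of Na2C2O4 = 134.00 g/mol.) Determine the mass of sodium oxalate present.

13.62 g

n(KMnO4) per titration = 0.02091 × 0.1944 = 4.065 × 10^-3 mol
From the 5:2 ratio, n(Na2C2O4) in each aliquot = 5/2 × 4.065 × 10^-3 = 0.01016 mol
n(Na2C2O4) in the whole flask = 0.01016 × 250.0/25.00 = 0.1016 mol
mass of Na2C2O4 = 0.1016 × 134.00 = 13.62 g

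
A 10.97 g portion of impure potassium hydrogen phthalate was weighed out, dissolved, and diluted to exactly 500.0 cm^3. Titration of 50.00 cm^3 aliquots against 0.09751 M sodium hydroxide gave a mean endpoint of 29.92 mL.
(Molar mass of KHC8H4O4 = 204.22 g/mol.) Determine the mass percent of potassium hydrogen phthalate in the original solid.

54.31 %

KHC8H4O4 + NaOH → KNaC8H4O4 + H2O
n(NaOH) per titration = 0.02992 × 0.09751 = 2.917 × 10^-3 mol
n(KHC8H4O4) in each aliquot = 2.917 × 10^-3 mol (1:1 ratio)
n(KHC8H4O4) in the whole flask = 2.917 × 10^-3 × 500.0/50.00 = 0.02917 mol
mass of KHC8H4O4 = 0.02917 × 204.22 = 5.958 g
% KHC8H4O4 = 5.958 / 10.97 × 100 = 54.31 %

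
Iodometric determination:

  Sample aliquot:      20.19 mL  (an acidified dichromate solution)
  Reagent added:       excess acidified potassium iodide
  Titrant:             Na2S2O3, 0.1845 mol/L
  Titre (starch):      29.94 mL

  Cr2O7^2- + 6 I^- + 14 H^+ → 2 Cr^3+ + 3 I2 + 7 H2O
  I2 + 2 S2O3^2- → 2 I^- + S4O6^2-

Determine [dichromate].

n(S2O3^2-) = 0.02994 × 0.1845 = 5.524 × 10^-3 mol
n(I2) = n(S2O3^2-)/2 = 2.762 × 10^-3 mol
From the 1:3 ratio, n(Cr2O7^2-) in the aliquot = 1/3 × 2.762 × 10^-3 = 9.207 × 10^-4 mol
[Cr2O7^2-] = 9.207 × 10^-4 / 0.02019 = 0.04560 mol/L

0.04560 mol/L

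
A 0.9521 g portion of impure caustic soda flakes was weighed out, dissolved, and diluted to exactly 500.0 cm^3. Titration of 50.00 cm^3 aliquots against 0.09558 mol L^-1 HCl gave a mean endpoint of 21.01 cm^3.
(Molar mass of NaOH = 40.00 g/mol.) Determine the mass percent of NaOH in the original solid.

84.37 %

NaOH + HCl → NaCl + H2O
n(HCl) per titration = 0.02101 × 0.09558 = 2.008 × 10^-3 mol
n(NaOH) in each aliquot = 2.008 × 10^-3 mol (1:1 ratio)
n(NaOH) in the whole flask = 2.008 × 10^-3 × 500.0/50.00 = 0.02008 mol
mass of NaOH = 0.02008 × 40.00 = 0.8033 g
% NaOH = 0.8033 / 0.9521 × 100 = 84.37 %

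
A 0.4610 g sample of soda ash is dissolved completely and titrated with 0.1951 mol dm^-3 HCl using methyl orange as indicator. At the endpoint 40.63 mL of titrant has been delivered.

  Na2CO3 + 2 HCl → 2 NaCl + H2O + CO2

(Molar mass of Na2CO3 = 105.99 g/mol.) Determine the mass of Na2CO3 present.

n(HCl) = 0.04063 L × 0.1951 mol/L = 7.927 × 10^-3 mol
From the 1:2 ratio, n(Na2CO3) = 1/2 × 7.927 × 10^-3 = 3.963 × 10^-3 mol
mass of Na2CO3 = 3.963 × 10^-3 × 105.99 g/mol = 0.4201 g

0.4201 g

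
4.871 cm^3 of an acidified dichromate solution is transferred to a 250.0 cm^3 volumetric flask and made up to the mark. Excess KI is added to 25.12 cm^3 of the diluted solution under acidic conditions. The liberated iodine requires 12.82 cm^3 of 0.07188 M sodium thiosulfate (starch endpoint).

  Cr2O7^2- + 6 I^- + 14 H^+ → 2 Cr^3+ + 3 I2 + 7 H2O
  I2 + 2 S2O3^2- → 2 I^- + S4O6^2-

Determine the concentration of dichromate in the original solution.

n(S2O3^2-) = 0.01282 × 0.07188 = 9.215 × 10^-4 mol
n(I2) = n(S2O3^2-)/2 = 4.608 × 10^-4 mol
From the 1:3 ratio, n(Cr2O7^2-) in the aliquot = 1/3 × 4.608 × 10^-4 = 1.536 × 10^-4 mol
[Cr2O7^2-]_dilute = 1.536 × 10^-4 / 0.02512 = 0.006114 mol/L
[Cr2O7^2-]_original = 0.006114 × 250.0/4.871 = 0.3138 mol/L

0.3138 M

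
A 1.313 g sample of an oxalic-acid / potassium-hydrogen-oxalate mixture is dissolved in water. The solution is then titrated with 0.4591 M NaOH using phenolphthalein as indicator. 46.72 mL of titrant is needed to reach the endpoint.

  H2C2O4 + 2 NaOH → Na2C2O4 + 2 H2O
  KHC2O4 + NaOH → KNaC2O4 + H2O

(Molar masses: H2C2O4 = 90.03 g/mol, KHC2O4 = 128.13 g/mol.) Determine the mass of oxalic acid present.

n(NaOH) = 0.04672 × 0.4591 = 0.02145 mol
Let x = n(H2C2O4), y = n(KHC2O4).
Titrant: 2x + 1y = 0.02145;  mass: 90.03x + 128.13y = 1.313
Solving, x = 8.634 × 10^-3 mol, y = 4.181 × 10^-3 mol
mass of H2C2O4 = 8.634 × 10^-3 × 90.03 = 0.7773 g

0.7773 g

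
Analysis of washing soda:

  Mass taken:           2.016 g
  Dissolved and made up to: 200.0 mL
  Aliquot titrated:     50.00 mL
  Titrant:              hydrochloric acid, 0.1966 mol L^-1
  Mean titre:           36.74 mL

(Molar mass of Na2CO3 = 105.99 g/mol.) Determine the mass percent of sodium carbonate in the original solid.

75.95 %

Na2CO3 + 2 HCl → 2 NaCl + H2O + CO2
n(HCl) per titration = 0.03674 × 0.1966 = 7.223 × 10^-3 mol
From the 1:2 ratio, n(Na2CO3) in each aliquot = 1/2 × 7.223 × 10^-3 = 3.612 × 10^-3 mol
n(Na2CO3) in the whole flask = 3.612 × 10^-3 × 200.0/50.00 = 0.01445 mol
mass of Na2CO3 = 0.01445 × 105.99 = 1.531 g
% Na2CO3 = 1.531 / 2.016 × 100 = 75.95 %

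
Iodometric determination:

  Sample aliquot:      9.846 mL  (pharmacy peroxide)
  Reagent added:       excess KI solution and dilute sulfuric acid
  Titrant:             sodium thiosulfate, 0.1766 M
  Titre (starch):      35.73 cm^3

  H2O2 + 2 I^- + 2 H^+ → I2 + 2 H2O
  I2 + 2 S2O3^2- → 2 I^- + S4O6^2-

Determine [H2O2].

n(S2O3^2-) = 0.03573 × 0.1766 = 6.310 × 10^-3 mol
n(I2) = n(S2O3^2-)/2 = 3.155 × 10^-3 mol
n(H2O2) in the aliquot = 3.155 × 10^-3 mol (1:1 ratio)
[H2O2] = 3.155 × 10^-3 / 0.009846 = 0.3204 mol/L

0.3204 M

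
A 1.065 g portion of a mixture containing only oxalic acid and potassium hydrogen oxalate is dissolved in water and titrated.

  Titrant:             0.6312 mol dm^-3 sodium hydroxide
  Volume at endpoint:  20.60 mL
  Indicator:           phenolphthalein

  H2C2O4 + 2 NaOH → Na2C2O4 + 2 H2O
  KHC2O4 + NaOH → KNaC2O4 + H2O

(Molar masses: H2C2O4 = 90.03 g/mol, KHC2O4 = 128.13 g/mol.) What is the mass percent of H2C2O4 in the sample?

n(NaOH) = 0.02060 × 0.6312 = 0.01300 mol
Let x = n(H2C2O4), y = n(KHC2O4).
Titrant: 2x + 1y = 0.01300;  mass: 90.03x + 128.13y = 1.065
Solving, x = 3.616 × 10^-3 mol, y = 5.771 × 10^-3 mol
mass of H2C2O4 = 3.616 × 10^-3 × 90.03 = 0.3255 g
% H2C2O4 = 0.3255 / 1.065 × 100 = 30.57 %

30.57 %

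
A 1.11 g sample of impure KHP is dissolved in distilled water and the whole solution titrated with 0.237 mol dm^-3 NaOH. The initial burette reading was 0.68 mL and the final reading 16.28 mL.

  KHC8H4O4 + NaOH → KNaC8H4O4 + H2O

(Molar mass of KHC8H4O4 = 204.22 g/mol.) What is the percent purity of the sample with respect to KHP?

n(NaOH) = 0.0156 L × 0.237 mol/L = 3.70 × 10^-3 mol
n(KHC8H4O4) = 3.70 × 10^-3 mol (1:1 ratio)
mass of KHC8H4O4 = 3.70 × 10^-3 × 204.22 g/mol = 0.755 g
% KHC8H4O4 = 0.755 / 1.11 × 100 = 68.0 %

68.0 %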